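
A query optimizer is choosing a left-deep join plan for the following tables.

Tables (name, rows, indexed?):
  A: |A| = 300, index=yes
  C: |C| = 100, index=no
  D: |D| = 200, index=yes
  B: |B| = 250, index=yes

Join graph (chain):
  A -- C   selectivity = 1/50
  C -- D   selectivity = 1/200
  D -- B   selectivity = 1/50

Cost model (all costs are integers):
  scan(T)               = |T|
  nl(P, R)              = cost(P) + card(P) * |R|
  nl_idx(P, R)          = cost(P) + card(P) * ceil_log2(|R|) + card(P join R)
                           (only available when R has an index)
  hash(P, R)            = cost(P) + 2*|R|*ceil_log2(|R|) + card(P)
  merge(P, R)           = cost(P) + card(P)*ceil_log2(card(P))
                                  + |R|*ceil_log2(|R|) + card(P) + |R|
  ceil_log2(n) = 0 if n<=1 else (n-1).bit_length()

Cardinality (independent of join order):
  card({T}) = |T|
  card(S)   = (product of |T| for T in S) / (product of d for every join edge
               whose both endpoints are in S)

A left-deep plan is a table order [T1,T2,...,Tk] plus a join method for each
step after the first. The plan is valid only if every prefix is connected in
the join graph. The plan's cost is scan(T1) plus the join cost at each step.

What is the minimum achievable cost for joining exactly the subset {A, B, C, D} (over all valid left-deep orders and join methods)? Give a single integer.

Selinger DP over subsets of {A,B,C,D}:
  {A}: scan cost=300, card=300
  {C}: scan cost=100, card=100
  {D}: scan cost=200, card=200
  {B}: scan cost=250, card=250
  {AC}: card=600; try (A,nl_idx)→1600, (C,hash)→2000, (A,merge)→3900, (C,merge)→4100, (A,hash)→5600, (A,nl)→30100 …(+1); best=1600 via (A,nl_idx)
  {CD}: card=100; try (D,nl_idx)→1000, (C,hash)→1800, (D,merge)→2700, (C,merge)→2800, (D,hash)→3400, (D,nl)→20100 …(+1); best=1000 via (D,nl_idx)
  {BD}: card=1000; try (B,nl_idx)→2800, (D,nl_idx)→3250, (D,hash)→3700, (B,merge)→4250, (D,merge)→4300, (B,hash)→4400 …(+2); best=2800 via (B,nl_idx)
  {ACD}: card=600; try (A,nl_idx)→2500, (A,merge)→4800, (D,hash)→5400, (A,hash)→6500, (D,nl_idx)→7000, (D,merge)→10000 …(+2); best=2500 via (A,nl_idx)
  {BCD}: card=500; try (B,nl_idx)→2300, (B,merge)→4050, (B,hash)→5100, (C,hash)→5200, (C,merge)→14600, (B,nl)→26000 …(+1); best=2300 via (B,nl_idx)
  {ABCD}: card=3000; try (B,hash)→7100, (A,hash)→8200, (A,nl_idx)→9800, (B,nl_idx)→10300, (A,merge)→10300, (B,merge)→11350 …(+2); best=7100 via (B,hash)

7100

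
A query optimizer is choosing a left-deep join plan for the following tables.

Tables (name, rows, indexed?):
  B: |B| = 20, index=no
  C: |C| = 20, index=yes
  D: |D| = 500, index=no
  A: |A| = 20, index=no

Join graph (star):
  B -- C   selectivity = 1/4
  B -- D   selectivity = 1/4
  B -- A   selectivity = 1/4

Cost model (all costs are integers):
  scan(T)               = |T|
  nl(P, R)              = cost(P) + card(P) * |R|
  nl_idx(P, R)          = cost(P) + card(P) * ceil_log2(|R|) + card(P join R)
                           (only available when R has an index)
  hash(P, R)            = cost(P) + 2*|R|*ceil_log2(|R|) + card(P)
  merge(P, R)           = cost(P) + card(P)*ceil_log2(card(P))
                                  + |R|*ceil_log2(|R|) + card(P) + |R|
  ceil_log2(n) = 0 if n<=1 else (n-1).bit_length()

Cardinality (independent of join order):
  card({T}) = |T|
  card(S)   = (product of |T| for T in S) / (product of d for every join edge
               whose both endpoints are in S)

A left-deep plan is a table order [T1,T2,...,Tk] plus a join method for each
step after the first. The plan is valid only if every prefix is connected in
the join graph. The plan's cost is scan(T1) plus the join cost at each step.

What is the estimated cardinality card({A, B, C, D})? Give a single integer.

Tables in S: A(20), B(20), C(20), D(500)
Edges inside S: B-C(d=4), B-D(d=4), B-A(d=4)
numerator = 20 * 20 * 20 * 500 = 4000000
denominator = 4 * 4 * 4 = 64
card(S) = 4000000 / 64 = 62500

62500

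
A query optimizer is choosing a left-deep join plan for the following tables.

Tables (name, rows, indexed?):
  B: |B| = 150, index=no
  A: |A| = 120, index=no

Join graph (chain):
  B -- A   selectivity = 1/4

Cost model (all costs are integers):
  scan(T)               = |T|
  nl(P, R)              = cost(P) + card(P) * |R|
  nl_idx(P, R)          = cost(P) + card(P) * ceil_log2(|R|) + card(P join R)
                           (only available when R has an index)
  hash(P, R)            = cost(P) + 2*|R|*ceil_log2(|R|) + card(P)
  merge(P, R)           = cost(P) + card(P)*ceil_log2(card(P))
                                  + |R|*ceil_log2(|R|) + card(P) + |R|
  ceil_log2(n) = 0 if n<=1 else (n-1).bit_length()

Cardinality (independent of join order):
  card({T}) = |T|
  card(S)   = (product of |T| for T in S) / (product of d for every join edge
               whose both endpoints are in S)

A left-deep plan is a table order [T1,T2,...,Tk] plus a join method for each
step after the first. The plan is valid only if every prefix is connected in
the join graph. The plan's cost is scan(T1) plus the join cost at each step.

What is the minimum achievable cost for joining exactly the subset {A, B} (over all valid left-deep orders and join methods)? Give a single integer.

Selinger DP over subsets of {A,B}:
  {B}: scan cost=150, card=150
  {A}: scan cost=120, card=120
  {AB}: card=4500; try (A,hash)→1980, (B,merge)→2430, (A,merge)→2460, (B,hash)→2640, (B,nl)→18120, (A,nl)→18150; best=1980 via (A,hash)

1980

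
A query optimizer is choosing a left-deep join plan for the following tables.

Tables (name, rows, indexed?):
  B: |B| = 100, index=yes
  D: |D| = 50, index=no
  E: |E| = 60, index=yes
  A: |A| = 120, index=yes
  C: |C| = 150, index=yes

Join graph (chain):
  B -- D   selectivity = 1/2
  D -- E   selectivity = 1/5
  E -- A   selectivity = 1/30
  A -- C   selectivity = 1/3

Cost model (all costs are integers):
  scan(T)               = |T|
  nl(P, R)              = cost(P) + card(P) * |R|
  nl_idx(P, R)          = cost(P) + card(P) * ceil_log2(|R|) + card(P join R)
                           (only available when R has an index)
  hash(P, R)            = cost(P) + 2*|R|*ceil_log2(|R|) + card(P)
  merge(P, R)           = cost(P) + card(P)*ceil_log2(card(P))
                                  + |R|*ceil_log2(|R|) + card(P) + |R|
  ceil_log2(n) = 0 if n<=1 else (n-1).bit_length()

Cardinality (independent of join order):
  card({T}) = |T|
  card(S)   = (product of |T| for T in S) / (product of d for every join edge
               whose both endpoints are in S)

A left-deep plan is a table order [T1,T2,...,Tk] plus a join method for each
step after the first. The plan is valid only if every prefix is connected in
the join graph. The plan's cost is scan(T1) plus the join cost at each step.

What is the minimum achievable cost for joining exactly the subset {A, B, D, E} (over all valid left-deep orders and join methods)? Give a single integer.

Selinger DP over subsets of {A,B,D,E}:
  {B}: scan cost=100, card=100
  {D}: scan cost=50, card=50
  {E}: scan cost=60, card=60
  {A}: scan cost=120, card=120
  {BD}: card=2500; try (D,hash)→800, (B,merge)→1200, (D,merge)→1250, (B,hash)→1500, (B,nl_idx)→2900, (B,nl)→5050 …(+1); best=800 via (D,hash)
  {DE}: card=600; try (D,hash)→720, (E,hash)→820, (E,merge)→820, (D,merge)→830, (E,nl_idx)→950, (E,nl)→3050 …(+1); best=720 via (D,hash)
  {AE}: card=240; try (A,nl_idx)→720, (E,hash)→960, (E,nl_idx)→1080, (A,merge)→1440, (E,merge)→1500, (A,hash)→1800 …(+2); best=720 via (A,nl_idx)
  {BDE}: card=30000; try (B,hash)→2720, (E,hash)→4020, (B,merge)→8120, (E,merge)→33720, (B,nl_idx)→34920, (E,nl_idx)→45800 …(+2); best=2720 via (B,hash)
  {ADE}: card=2400; try (D,hash)→1560, (A,hash)→3000, (D,merge)→3230, (A,nl_idx)→7320, (A,merge)→8280, (D,nl)→12720 …(+1); best=1560 via (D,hash)
  {ABDE}: card=120000; try (B,hash)→5360, (B,merge)→33560, (A,hash)→34400, (B,nl_idx)→138360, (B,nl)→241560, (A,nl_idx)→332720 …(+2); best=5360 via (B,hash)

5360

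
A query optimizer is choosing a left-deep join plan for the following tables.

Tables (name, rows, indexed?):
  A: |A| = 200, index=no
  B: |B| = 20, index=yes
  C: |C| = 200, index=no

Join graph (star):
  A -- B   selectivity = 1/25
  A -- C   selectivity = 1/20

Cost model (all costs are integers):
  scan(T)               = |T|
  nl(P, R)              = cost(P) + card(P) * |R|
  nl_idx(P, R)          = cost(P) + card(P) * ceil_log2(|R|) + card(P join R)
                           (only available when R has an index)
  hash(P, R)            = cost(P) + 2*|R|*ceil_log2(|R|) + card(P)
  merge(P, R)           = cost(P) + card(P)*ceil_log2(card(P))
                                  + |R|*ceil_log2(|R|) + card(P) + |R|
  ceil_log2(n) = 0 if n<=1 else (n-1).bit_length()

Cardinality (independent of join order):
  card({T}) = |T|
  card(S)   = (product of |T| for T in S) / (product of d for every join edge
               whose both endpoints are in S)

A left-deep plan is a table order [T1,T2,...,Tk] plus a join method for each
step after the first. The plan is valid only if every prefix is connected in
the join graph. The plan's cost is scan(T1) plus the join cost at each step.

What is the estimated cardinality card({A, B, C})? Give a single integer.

Tables in S: A(200), B(20), C(200)
Edges inside S: A-B(d=25), A-C(d=20)
numerator = 200 * 20 * 200 = 800000
denominator = 25 * 20 = 500
card(S) = 800000 / 500 = 1600

1600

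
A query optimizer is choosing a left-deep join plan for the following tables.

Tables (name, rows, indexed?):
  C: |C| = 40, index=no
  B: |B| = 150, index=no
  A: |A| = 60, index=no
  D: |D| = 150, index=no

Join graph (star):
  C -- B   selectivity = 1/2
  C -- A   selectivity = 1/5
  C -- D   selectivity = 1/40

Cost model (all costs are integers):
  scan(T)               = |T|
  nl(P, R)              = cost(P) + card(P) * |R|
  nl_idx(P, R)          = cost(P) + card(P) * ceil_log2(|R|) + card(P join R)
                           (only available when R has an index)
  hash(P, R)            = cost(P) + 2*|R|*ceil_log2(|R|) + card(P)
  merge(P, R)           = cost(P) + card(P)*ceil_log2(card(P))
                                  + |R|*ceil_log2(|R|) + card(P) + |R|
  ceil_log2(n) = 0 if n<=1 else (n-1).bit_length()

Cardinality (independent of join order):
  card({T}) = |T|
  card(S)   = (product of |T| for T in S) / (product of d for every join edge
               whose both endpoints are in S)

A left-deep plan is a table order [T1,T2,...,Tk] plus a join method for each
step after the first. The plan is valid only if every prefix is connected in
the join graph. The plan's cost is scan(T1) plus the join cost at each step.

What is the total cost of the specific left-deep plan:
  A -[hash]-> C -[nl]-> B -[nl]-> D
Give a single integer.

step 1: scan A: cost=60, card=60
step 2: join C via hash
    card(P join C) = 60*40/(5) = 480
    cost = 60 + 2*40*6 + 60 = 600
step 3: join B via nl
    card(P join B) = 480*150/(2) = 36000
    cost = 600 + 480*150 = 72600
step 4: join D via nl
    card(P join D) = 36000*150/(40) = 135000
    cost = 72600 + 36000*150 = 5472600

5472600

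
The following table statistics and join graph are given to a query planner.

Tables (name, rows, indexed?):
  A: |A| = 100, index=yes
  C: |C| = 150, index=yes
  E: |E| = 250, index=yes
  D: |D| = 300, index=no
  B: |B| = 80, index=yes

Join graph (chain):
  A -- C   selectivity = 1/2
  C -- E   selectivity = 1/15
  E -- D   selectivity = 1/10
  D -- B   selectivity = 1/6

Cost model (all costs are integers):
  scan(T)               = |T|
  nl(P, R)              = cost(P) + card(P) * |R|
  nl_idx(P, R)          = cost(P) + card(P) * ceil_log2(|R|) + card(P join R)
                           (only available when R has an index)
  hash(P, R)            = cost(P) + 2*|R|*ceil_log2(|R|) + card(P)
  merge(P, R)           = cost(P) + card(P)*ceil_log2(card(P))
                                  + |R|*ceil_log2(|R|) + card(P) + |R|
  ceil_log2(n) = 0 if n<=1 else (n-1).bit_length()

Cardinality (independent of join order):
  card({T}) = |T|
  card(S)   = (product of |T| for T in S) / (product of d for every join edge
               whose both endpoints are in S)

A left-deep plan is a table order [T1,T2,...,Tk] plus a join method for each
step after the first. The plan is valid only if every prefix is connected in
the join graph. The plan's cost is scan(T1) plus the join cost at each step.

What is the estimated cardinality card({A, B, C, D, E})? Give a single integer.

50000000

Tables in S: A(100), B(80), C(150), D(300), E(250)
Edges inside S: A-C(d=2), C-E(d=15), E-D(d=10), D-B(d=6)
numerator = 100 * 80 * 150 * 300 * 250 = 90000000000
denominator = 2 * 15 * 10 * 6 = 1800
card(S) = 90000000000 / 1800 = 50000000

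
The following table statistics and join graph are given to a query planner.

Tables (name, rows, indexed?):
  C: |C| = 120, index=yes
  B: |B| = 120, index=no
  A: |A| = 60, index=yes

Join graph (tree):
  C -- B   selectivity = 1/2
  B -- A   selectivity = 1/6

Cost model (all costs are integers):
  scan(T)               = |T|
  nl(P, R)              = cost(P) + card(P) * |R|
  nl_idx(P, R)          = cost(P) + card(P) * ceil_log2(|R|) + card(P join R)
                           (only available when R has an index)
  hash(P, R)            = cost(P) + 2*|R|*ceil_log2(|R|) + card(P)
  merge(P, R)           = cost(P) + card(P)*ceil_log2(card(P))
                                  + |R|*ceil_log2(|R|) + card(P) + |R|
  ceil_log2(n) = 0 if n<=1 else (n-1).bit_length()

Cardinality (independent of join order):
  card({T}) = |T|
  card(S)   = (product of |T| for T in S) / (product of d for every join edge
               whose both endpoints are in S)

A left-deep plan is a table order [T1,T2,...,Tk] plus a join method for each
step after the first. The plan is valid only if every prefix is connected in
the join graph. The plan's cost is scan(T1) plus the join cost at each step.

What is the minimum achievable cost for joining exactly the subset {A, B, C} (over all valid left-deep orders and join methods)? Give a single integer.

Selinger DP over subsets of {A,B,C}:
  {C}: scan cost=120, card=120
  {B}: scan cost=120, card=120
  {A}: scan cost=60, card=60
  {BC}: card=7200; try (C,hash)→1920, (B,hash)→1920, (C,merge)→2040, (B,merge)→2040, (C,nl_idx)→8160, (C,nl)→14520 …(+1); best=1920 via (C,hash)
  {AB}: card=1200; try (A,hash)→960, (B,merge)→1440, (A,merge)→1500, (B,hash)→1800, (A,nl_idx)→2040, (B,nl)→7260 …(+1); best=960 via (A,hash)
  {ABC}: card=72000; try (C,hash)→3840, (A,hash)→9840, (C,merge)→16320, (C,nl_idx)→81360, (A,merge)→103140, (A,nl_idx)→117120 …(+2); best=3840 via (C,hash)

3840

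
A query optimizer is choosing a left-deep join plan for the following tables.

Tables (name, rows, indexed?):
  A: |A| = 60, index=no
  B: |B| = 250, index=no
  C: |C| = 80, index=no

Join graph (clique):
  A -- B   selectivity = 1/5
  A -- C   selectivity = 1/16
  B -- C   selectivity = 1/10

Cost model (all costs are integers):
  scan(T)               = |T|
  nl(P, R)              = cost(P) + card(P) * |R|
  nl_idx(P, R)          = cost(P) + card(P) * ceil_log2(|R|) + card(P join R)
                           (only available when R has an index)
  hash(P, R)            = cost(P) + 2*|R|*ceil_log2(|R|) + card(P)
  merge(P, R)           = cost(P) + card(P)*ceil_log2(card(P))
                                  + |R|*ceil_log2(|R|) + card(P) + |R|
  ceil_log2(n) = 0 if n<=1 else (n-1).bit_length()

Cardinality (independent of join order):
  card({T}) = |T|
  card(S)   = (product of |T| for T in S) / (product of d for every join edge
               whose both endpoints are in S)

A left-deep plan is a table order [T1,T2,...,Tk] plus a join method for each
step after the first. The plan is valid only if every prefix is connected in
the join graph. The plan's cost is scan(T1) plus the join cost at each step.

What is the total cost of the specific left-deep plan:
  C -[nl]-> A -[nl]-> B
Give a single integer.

step 1: scan C: cost=80, card=80
step 2: join A via nl
    card(P join A) = 80*60/(16) = 300
    cost = 80 + 80*60 = 4880
step 3: join B via nl
    card(P join B) = 300*250/(5*10) = 1500
    cost = 4880 + 300*250 = 79880

79880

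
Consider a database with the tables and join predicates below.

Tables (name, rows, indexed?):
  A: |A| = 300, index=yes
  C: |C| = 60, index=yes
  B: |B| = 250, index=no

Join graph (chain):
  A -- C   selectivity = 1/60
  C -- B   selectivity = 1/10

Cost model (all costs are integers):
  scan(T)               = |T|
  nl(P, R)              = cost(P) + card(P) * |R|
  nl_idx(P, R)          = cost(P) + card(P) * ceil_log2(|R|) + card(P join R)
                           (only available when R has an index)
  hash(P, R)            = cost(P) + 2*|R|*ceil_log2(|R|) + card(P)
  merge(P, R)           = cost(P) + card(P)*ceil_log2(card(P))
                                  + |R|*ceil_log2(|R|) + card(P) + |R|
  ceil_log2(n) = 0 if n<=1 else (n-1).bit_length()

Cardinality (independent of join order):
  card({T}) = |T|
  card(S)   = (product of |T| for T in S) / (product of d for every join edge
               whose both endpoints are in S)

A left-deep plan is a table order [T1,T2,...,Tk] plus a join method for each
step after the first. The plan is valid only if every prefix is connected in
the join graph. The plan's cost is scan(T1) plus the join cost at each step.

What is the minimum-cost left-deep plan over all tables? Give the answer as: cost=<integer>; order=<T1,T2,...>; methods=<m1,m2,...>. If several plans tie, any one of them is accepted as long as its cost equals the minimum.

cost=5200; order=C,A,B; methods=nl_idx,hash

Selinger DP (subsets sized 1..n):
  {A}: scan cost=300, card=300
  {C}: scan cost=60, card=60
  {B}: scan cost=250, card=250
  {AC}: card=300; try (A,nl_idx)→900, (C,hash)→1320, (C,nl_idx)→2400, (A,merge)→3480, (C,merge)→3720, (A,hash)→5520 …(+2); best=900 via (A,nl_idx)
  {BC}: card=1500; try (C,hash)→1220, (B,merge)→2730, (C,merge)→2920, (C,nl_idx)→3250, (B,hash)→4120, (B,nl)→15060 …(+1); best=1220 via (C,hash)
  {ABC}: card=7500; try (B,hash)→5200, (B,merge)→6150, (A,hash)→8120, (A,merge)→22220, (A,nl_idx)→22220, (B,nl)→75900 …(+1); best=5200 via (B,hash)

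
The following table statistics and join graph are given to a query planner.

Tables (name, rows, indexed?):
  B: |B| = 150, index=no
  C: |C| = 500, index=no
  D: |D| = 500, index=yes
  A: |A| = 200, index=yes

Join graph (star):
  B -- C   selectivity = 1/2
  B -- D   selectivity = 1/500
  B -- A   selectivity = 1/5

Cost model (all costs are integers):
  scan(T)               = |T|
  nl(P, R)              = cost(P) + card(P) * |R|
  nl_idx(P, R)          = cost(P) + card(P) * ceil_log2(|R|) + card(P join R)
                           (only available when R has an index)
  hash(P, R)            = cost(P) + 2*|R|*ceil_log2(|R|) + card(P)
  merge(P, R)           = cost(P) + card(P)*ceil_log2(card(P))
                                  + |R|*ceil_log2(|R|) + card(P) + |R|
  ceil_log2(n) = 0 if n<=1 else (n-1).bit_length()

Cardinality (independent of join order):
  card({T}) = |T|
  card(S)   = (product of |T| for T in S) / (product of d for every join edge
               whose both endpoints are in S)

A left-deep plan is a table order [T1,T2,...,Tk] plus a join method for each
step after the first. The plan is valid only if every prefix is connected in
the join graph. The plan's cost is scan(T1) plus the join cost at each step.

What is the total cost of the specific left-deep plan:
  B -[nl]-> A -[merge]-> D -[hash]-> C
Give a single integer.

step 1: scan B: cost=150, card=150
step 2: join A via nl
    card(P join A) = 150*200/(5) = 6000
    cost = 150 + 150*200 = 30150
step 3: join D via merge
    card(P join D) = 6000*500/(500) = 6000
    cost = 30150 + 6000*13 + 500*9 + 6000 + 500 = 119150
step 4: join C via hash
    card(P join C) = 6000*500/(2) = 1500000
    cost = 119150 + 2*500*9 + 6000 = 134150

134150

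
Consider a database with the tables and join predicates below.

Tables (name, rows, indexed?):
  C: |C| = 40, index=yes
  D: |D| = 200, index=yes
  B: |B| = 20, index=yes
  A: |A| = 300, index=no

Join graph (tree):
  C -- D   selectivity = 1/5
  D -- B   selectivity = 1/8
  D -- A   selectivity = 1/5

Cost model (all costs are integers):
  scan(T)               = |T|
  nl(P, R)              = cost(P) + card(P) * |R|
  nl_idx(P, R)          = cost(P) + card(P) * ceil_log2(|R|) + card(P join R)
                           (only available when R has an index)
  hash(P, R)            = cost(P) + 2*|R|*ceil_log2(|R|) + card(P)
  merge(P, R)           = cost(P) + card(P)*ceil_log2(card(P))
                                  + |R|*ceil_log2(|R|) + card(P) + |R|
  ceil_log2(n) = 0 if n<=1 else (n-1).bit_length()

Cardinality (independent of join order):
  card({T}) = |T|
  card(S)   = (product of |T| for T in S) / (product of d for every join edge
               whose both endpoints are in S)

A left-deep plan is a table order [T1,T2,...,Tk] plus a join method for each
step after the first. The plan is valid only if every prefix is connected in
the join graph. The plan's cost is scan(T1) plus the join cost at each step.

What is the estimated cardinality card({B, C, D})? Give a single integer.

Tables in S: B(20), C(40), D(200)
Edges inside S: C-D(d=5), D-B(d=8)
numerator = 20 * 40 * 200 = 160000
denominator = 5 * 8 = 40
card(S) = 160000 / 40 = 4000

4000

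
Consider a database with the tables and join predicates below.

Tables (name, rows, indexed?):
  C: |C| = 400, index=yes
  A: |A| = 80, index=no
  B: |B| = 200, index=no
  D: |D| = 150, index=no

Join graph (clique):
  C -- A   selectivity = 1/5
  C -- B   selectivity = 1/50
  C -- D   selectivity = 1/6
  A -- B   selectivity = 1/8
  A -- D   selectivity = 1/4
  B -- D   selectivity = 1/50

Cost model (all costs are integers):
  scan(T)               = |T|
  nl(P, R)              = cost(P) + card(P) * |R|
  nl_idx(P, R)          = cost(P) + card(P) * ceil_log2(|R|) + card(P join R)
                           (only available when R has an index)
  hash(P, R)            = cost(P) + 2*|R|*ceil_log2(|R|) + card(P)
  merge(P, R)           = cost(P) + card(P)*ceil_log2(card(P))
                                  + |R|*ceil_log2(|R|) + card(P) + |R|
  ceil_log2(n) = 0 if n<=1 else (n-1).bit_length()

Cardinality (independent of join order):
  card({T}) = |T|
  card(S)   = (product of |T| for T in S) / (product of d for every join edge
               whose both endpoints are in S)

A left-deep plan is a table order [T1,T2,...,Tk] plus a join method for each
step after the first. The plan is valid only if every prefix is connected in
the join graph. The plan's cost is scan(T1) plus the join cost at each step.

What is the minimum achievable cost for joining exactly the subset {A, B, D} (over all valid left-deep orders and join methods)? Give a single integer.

4520

Selinger DP over subsets of {A,B,D}:
  {A}: scan cost=80, card=80
  {B}: scan cost=200, card=200
  {D}: scan cost=150, card=150
  {AB}: card=2000; try (A,hash)→1520, (B,merge)→2520, (A,merge)→2640, (B,hash)→3360, (B,nl)→16080, (A,nl)→16200; best=1520 via (A,hash)
  {AD}: card=3000; try (A,hash)→1420, (D,merge)→2070, (A,merge)→2140, (D,hash)→2560, (D,nl)→12080, (A,nl)→12150; best=1420 via (A,hash)
  {BD}: card=600; try (D,hash)→2800, (B,merge)→3300, (D,merge)→3350, (B,hash)→3500, (B,nl)→30150, (D,nl)→30200; best=2800 via (D,hash)
  {ABD}: card=1500; try (A,hash)→4520, (D,hash)→5920, (B,hash)→7620, (A,merge)→10040, (D,merge)→26870, (B,merge)→42220 …(+3); best=4520 via (A,hash)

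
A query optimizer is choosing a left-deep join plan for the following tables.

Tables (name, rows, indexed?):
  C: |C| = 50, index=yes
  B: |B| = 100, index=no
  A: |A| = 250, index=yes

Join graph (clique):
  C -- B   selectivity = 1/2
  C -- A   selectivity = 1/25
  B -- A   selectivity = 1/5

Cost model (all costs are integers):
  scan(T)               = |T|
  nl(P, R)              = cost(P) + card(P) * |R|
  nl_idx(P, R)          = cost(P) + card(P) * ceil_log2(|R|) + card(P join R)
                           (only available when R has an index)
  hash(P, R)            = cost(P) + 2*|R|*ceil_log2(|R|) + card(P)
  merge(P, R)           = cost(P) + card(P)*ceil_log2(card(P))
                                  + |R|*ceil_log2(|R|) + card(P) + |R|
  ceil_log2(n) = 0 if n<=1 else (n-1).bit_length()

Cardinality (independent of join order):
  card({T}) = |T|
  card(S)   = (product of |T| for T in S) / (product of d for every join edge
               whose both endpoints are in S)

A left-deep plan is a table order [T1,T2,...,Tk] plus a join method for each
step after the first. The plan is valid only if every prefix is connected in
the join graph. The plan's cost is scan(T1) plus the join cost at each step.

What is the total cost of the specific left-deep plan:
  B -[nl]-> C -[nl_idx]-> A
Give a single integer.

30100

step 1: scan B: cost=100, card=100
step 2: join C via nl
    card(P join C) = 100*50/(2) = 2500
    cost = 100 + 100*50 = 5100
step 3: join A via nl_idx
    card(P join A) = 2500*250/(25*5) = 5000
    cost = 5100 + 2500*8 + 5000 = 30100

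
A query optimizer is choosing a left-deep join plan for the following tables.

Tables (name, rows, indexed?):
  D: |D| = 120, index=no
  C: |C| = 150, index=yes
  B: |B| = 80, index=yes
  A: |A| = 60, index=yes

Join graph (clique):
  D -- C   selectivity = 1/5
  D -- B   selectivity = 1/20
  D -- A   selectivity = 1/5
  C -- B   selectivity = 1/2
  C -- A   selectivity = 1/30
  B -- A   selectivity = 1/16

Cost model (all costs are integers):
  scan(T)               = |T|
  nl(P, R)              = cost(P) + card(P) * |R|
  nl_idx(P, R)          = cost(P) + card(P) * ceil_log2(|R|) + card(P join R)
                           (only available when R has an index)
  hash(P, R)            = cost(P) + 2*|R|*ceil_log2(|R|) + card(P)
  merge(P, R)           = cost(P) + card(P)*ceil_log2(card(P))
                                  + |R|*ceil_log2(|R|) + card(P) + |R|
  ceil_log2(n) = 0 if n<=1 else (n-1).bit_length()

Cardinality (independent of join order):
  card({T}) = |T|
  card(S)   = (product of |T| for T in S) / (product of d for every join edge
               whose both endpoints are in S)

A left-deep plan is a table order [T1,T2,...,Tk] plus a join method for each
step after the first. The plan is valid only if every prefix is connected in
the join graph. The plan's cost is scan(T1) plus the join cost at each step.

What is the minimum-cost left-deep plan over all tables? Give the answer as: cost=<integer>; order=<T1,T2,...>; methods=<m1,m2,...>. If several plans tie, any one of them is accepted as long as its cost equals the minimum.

Selinger DP (subsets sized 1..n):
  {D}: scan cost=120, card=120
  {C}: scan cost=150, card=150
  {B}: scan cost=80, card=80
  {A}: scan cost=60, card=60
  {CD}: card=3600; try (D,hash)→1980, (C,merge)→2430, (D,merge)→2460, (C,hash)→2640, (C,nl_idx)→4680, (C,nl)→18120 …(+1); best=1980 via (D,hash)
  {BD}: card=480; try (B,hash)→1360, (B,nl_idx)→1440, (D,merge)→1680, (B,merge)→1720, (D,hash)→1840, (D,nl)→9680 …(+1); best=1360 via (B,hash)
  {AD}: card=1440; try (A,hash)→960, (D,merge)→1440, (A,merge)→1500, (D,hash)→1800, (A,nl_idx)→2280, (D,nl)→7260 …(+1); best=960 via (A,hash)
  {BC}: card=6000; try (B,hash)→1420, (C,merge)→2070, (B,merge)→2140, (C,hash)→2560, (C,nl_idx)→6720, (B,nl_idx)→7200 …(+2); best=1420 via (B,hash)
  {AC}: card=300; try (C,nl_idx)→840, (A,hash)→1020, (A,nl_idx)→1350, (C,merge)→1830, (A,merge)→1920, (C,hash)→2520 …(+2); best=840 via (C,nl_idx)
  {AB}: card=300; try (B,nl_idx)→780, (A,nl_idx)→860, (A,hash)→880, (B,merge)→1120, (A,merge)→1140, (B,hash)→1240 …(+2); best=780 via (B,nl_idx)
  {BCD}: card=7200; try (C,hash)→4240, (B,hash)→6700, (C,merge)→7510, (D,hash)→9100, (C,nl_idx)→12400, (B,nl_idx)→34380 …(+5); best=4240 via (C,hash)
  {ACD}: card=1440; try (D,hash)→2820, (D,merge)→4800, (C,hash)→4800, (A,hash)→6300, (C,nl_idx)→13920, (C,merge)→19590 …(+5); best=2820 via (D,hash)
  {ABD}: card=360; try (A,hash)→2560, (D,hash)→2760, (B,hash)→3520, (A,nl_idx)→4600, (D,merge)→4740, (A,merge)→6580 …(+5); best=2560 via (A,hash)
  {ABC}: card=750; try (B,hash)→2260, (C,hash)→3480, (B,nl_idx)→3690, (C,nl_idx)→3930, (B,merge)→4480, (C,merge)→5130 …(+6); best=2260 via (B,hash)
  {ABCD}: card=180; try (D,hash)→4690, (C,hash)→5320, (B,hash)→5380, (C,nl_idx)→5620, (C,merge)→7510, (D,merge)→11470 …(+9); best=4690 via (D,hash)

cost=4690; order=A,C,B,D; methods=nl_idx,hash,hash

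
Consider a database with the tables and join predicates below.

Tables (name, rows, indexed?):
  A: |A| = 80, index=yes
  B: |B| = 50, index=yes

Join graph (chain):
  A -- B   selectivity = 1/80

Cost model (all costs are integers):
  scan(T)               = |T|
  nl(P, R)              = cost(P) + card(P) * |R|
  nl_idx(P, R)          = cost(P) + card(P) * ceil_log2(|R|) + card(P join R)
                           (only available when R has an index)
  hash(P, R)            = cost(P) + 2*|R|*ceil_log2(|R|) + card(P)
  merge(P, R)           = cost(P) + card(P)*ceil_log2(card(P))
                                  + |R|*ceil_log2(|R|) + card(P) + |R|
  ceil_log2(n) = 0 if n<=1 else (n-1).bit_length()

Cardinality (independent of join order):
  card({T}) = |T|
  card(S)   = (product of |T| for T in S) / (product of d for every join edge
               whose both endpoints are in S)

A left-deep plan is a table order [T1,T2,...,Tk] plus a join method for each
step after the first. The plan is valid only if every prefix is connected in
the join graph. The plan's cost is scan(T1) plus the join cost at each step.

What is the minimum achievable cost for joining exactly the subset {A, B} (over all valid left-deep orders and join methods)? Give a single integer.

Selinger DP over subsets of {A,B}:
  {A}: scan cost=80, card=80
  {B}: scan cost=50, card=50
  {AB}: card=50; try (A,nl_idx)→450, (B,nl_idx)→610, (B,hash)→760, (A,merge)→1040, (B,merge)→1070, (A,hash)→1220 …(+2); best=450 via (A,nl_idx)

450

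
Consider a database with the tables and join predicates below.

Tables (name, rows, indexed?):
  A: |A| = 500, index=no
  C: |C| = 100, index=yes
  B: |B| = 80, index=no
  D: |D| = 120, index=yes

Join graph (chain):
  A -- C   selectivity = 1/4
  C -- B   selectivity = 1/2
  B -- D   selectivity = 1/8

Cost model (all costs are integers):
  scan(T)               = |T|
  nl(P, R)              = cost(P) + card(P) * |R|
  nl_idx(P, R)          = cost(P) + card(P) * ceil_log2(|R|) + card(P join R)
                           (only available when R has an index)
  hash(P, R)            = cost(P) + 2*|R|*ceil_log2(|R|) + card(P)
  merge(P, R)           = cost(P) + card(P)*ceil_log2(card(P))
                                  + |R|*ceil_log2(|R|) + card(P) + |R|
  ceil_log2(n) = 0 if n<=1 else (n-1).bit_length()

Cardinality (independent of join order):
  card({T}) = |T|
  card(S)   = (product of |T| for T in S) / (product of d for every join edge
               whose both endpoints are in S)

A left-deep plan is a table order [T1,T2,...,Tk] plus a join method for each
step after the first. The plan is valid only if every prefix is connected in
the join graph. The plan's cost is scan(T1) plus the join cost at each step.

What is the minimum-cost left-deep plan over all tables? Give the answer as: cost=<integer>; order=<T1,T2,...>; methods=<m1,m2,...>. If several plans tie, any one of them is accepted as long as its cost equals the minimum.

Selinger DP (subsets sized 1..n):
  {A}: scan cost=500, card=500
  {C}: scan cost=100, card=100
  {B}: scan cost=80, card=80
  {D}: scan cost=120, card=120
  {AC}: card=12500; try (C,hash)→2400, (A,merge)→5900, (C,merge)→6300, (A,hash)→9200, (C,nl_idx)→16500, (A,nl)→50100 …(+1); best=2400 via (C,hash)
  {BC}: card=4000; try (B,hash)→1320, (C,merge)→1520, (B,merge)→1540, (C,hash)→1560, (C,nl_idx)→4640, (C,nl)→8080 …(+1); best=1320 via (B,hash)
  {BD}: card=1200; try (B,hash)→1360, (D,merge)→1680, (B,merge)→1720, (D,hash)→1840, (D,nl_idx)→1840, (D,nl)→9680 …(+1); best=1360 via (B,hash)
  {ABC}: card=500000; try (A,hash)→14320, (B,hash)→16020, (A,merge)→58320, (B,merge)→190540, (B,nl)→1002400, (A,nl)→2001320; best=14320 via (A,hash)
  {BCD}: card=60000; try (C,hash)→3960, (D,hash)→7000, (C,merge)→16560, (D,merge)→54280, (C,nl_idx)→69760, (D,nl_idx)→89320 …(+2); best=3960 via (C,hash)
  {ABCD}: card=7500000; try (A,hash)→72960, (D,hash)→516000, (A,merge)→1028960, (D,merge)→10015280, (D,nl_idx)→11014320, (A,nl)→30003960 …(+1); best=72960 via (A,hash)

cost=72960; order=D,B,C,A; methods=hash,hash,hash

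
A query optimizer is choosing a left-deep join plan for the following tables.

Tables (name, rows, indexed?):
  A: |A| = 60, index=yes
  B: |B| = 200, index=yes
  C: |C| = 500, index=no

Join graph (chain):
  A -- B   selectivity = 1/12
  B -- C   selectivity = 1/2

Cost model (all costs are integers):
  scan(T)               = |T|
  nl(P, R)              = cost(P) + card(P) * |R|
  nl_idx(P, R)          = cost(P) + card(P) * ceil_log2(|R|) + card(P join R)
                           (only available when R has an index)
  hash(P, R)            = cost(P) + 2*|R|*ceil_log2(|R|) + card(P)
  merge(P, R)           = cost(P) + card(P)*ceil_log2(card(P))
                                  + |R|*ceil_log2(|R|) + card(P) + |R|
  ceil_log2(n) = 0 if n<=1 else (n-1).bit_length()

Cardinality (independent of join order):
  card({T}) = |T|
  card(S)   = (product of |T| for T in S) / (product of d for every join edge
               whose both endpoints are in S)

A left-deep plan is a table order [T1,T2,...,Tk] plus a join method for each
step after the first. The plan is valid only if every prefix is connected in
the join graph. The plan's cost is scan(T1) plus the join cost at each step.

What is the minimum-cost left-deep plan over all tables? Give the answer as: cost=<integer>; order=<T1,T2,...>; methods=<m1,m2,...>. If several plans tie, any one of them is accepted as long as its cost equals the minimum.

cost=11120; order=B,A,C; methods=hash,hash

Selinger DP (subsets sized 1..n):
  {A}: scan cost=60, card=60
  {B}: scan cost=200, card=200
  {C}: scan cost=500, card=500
  {AB}: card=1000; try (A,hash)→1120, (B,nl_idx)→1540, (B,merge)→2280, (A,nl_idx)→2400, (A,merge)→2420, (B,hash)→3320 …(+2); best=1120 via (A,hash)
  {BC}: card=50000; try (B,hash)→4200, (C,merge)→7000, (B,merge)→7300, (C,hash)→9400, (B,nl_idx)→54500, (C,nl)→100200 …(+1); best=4200 via (B,hash)
  {ABC}: card=250000; try (C,hash)→11120, (C,merge)→17120, (A,hash)→54920, (C,nl)→501120, (A,nl_idx)→554200, (A,merge)→854620 …(+1); best=11120 via (C,hash)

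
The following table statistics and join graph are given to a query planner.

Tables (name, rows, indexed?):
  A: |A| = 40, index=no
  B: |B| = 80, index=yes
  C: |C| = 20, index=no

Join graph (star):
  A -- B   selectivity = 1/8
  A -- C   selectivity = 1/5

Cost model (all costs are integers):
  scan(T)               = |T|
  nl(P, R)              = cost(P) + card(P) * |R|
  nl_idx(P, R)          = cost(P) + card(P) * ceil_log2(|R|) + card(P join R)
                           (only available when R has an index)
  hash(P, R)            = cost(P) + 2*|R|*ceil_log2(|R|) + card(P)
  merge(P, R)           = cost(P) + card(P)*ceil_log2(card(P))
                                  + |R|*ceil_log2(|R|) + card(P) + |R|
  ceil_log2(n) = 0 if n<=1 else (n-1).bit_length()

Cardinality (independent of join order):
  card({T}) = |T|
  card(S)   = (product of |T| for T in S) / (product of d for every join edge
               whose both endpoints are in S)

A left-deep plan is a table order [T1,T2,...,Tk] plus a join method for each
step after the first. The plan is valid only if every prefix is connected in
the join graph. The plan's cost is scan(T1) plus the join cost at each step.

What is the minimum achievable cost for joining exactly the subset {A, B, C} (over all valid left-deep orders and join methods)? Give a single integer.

Selinger DP over subsets of {A,B,C}:
  {A}: scan cost=40, card=40
  {B}: scan cost=80, card=80
  {C}: scan cost=20, card=20
  {AB}: card=400; try (A,hash)→640, (B,nl_idx)→720, (B,merge)→960, (A,merge)→1000, (B,hash)→1200, (B,nl)→3240 …(+1); best=640 via (A,hash)
  {AC}: card=160; try (C,hash)→280, (A,merge)→420, (C,merge)→440, (A,hash)→520, (A,nl)→820, (C,nl)→840; best=280 via (C,hash)
  {ABC}: card=1600; try (C,hash)→1240, (B,hash)→1560, (B,merge)→2360, (B,nl_idx)→3000, (C,merge)→4760, (C,nl)→8640 …(+1); best=1240 via (C,hash)

1240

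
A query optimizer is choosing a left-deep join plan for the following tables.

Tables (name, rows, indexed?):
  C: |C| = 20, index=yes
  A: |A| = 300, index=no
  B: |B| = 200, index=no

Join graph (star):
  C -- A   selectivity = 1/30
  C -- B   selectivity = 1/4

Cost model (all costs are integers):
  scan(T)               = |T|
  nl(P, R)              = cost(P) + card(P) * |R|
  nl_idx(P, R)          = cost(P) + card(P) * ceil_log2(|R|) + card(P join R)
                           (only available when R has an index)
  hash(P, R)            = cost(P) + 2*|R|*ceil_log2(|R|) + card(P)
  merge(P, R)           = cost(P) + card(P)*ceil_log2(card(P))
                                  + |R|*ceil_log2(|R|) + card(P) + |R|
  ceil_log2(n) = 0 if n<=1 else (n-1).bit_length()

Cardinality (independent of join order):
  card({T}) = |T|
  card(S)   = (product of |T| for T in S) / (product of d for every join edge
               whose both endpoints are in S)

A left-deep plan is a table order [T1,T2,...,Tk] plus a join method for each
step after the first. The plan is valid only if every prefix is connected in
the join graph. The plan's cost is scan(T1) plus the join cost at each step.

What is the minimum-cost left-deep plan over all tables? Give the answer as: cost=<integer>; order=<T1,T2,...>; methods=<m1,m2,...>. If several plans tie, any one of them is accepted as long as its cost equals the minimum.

cost=4200; order=A,C,B; methods=hash,hash

Selinger DP (subsets sized 1..n):
  {C}: scan cost=20, card=20
  {A}: scan cost=300, card=300
  {B}: scan cost=200, card=200
  {AC}: card=200; try (C,hash)→800, (C,nl_idx)→2000, (A,merge)→3140, (C,merge)→3420, (A,hash)→5440, (A,nl)→6020 …(+1); best=800 via (C,hash)
  {BC}: card=1000; try (C,hash)→600, (B,merge)→1940, (C,merge)→2120, (C,nl_idx)→2200, (B,hash)→3240, (B,nl)→4020 …(+1); best=600 via (C,hash)
  {ABC}: card=10000; try (B,hash)→4200, (B,merge)→4400, (A,hash)→7000, (A,merge)→14600, (B,nl)→40800, (A,nl)→300600; best=4200 via (B,hash)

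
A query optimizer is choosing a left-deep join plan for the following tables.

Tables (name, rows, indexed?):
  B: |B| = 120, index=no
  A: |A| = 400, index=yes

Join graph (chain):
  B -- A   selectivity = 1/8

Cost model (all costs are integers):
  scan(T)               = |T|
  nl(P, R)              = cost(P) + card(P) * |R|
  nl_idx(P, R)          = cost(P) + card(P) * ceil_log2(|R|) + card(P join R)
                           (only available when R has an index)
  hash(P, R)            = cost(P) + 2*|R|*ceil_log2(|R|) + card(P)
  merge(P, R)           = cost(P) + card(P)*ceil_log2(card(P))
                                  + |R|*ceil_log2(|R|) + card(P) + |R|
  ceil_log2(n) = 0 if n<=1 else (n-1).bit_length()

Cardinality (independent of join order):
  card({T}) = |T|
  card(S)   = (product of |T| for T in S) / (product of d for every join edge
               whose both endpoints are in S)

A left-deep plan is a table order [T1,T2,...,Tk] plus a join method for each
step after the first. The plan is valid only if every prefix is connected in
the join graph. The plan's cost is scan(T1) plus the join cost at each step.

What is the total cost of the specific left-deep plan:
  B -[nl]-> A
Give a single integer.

48120

step 1: scan B: cost=120, card=120
step 2: join A via nl
    card(P join A) = 120*400/(8) = 6000
    cost = 120 + 120*400 = 48120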